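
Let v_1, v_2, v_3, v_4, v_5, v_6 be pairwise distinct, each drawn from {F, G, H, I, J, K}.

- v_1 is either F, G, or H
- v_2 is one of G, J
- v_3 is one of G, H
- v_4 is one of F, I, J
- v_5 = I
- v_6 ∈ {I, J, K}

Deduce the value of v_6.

K

v_5 must be I (only option left). Strike I from v_4, v_6.
The 5 still-open variables together cover exactly {F, G, H, J, K} — 5 values for 5 variables — and K appears only in v_6's list, so v_6 = K.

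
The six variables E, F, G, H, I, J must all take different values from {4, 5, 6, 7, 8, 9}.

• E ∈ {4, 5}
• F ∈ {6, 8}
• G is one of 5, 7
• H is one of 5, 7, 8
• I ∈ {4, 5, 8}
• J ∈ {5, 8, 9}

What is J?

9

The 6 variables together cover exactly {4, 5, 6, 7, 8, 9} — 6 values for 6 variables — and 6 appears only in F's list, so F = 6.
The 5 still-open variables together cover exactly {4, 5, 7, 8, 9} — 5 values for 5 variables — and 9 appears only in J's list, so J = 9.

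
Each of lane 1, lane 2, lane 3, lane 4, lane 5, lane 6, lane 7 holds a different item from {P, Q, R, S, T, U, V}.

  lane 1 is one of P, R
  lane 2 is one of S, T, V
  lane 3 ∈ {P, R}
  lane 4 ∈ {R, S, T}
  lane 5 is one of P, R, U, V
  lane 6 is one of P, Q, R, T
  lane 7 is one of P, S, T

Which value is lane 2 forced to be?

V

Among the 7 variables, Q fits only lane 6 (and all 7 values in {P, Q, R, S, T, U, V} must be used), so lane 6 = Q.
The 6 still-open variables together cover exactly {P, R, S, T, U, V} — 6 values for 6 variables — and U appears only in lane 5's list, so lane 5 = U.
The 5 still-open variables draw from only 5 values {P, R, S, T, V}, so each is used; only lane 2 can be V, hence lane 2 = V.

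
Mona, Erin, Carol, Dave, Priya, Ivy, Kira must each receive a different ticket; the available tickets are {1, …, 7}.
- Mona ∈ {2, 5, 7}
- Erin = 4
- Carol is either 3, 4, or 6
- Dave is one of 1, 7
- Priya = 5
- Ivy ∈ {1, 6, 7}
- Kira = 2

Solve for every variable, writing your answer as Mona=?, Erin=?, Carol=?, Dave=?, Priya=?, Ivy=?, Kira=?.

Erin has just one choice, so Erin = 4. Strike 4 from Carol.
Priya's domain is down to {5}, so Priya = 5. Remove 5 from Mona.
Kira must be 2 (only option left). Strike 2 from Mona.
Mona has just one choice, so Mona = 7. Strike 7 from Dave, Ivy.
Dave's domain is down to {1}, so Dave = 1. So Ivy can't be 1.
Ivy has just one choice, so Ivy = 6. So Carol can't be 6.
Carol has just one choice, so Carol = 3.

Mona=7, Erin=4, Carol=3, Dave=1, Priya=5, Ivy=6, Kira=2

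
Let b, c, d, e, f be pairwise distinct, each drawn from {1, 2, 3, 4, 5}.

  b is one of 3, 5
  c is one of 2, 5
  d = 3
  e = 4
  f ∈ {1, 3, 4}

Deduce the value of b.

d's domain is down to {3}, so d = 3. Remove 3 from b, f.
So b = 5.

5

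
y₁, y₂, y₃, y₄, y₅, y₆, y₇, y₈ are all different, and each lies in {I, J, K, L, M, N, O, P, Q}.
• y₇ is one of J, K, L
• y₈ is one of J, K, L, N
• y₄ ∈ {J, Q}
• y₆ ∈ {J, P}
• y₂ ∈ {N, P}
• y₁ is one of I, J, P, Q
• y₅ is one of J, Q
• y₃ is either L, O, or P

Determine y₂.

The 8 variables draw from only 8 values {I, J, K, L, N, O, P, Q}, so each is used; only y₁ can be I, hence y₁ = I.
The 7 still-open variables draw from only 7 values {J, K, L, N, O, P, Q}, so each is used; only y₃ can be O, hence y₃ = O.
y₄ and y₅ between them cover only {J, Q} — a naked pair. Remove those values from y₆, y₇, y₈.
y₆ has just one choice, so y₆ = P. So y₂ can't be P.
So y₂ = N.

N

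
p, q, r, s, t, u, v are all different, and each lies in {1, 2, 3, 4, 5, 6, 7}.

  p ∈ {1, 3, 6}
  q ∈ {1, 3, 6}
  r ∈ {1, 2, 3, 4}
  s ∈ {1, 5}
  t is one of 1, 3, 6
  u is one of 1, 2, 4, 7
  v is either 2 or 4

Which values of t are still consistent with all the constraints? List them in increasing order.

1, 3, 6

The 7 variables draw from only 7 values {1, 2, 3, 4, 5, 6, 7}, so each is used; only s can be 5, hence s = 5.
The 6 still-open variables draw from only 6 values {1, 2, 3, 4, 6, 7}, so each is used; only u can be 7, hence u = 7.
The 3 variables p, q, t are confined to {1, 3, 6}, which locks those values in; drop them from r.
No further eliminations apply; t can still be any of 1, 3, 6.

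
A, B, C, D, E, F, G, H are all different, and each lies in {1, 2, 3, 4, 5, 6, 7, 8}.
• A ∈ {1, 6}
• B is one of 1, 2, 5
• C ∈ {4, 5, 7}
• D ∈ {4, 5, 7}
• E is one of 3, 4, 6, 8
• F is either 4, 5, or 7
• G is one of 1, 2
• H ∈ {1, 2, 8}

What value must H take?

8

Among the 8 variables, 3 fits only E (and all 8 values in {1, 2, 3, 4, 5, 6, 7, 8} must be used), so E = 3.
Among the 7 still-open variables, 6 fits only A (and all 7 values in {1, 2, 4, 5, 6, 7, 8} must be used), so A = 6.
Among the 6 still-open variables, 8 fits only H (and all 6 values in {1, 2, 4, 5, 7, 8} must be used), so H = 8.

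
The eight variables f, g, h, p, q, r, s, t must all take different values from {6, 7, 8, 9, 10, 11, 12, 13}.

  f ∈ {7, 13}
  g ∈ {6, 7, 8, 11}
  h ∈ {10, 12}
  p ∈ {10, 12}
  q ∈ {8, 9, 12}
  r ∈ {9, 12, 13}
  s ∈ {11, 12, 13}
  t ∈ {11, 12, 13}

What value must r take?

The 8 variables together cover exactly {6, 7, 8, 9, 10, 11, 12, 13} — 8 values for 8 variables — and 6 appears only in g's list, so g = 6.
The 7 still-open variables together cover exactly {7, 8, 9, 10, 11, 12, 13} — 7 values for 7 variables — and 7 appears only in f's list, so f = 7.
The 6 still-open variables draw from only 6 values {8, 9, 10, 11, 12, 13}, so each is used; only q can be 8, hence q = 8.
The 5 still-open variables together cover exactly {9, 10, 11, 12, 13} — 5 values for 5 variables — and 9 appears only in r's list, so r = 9.

9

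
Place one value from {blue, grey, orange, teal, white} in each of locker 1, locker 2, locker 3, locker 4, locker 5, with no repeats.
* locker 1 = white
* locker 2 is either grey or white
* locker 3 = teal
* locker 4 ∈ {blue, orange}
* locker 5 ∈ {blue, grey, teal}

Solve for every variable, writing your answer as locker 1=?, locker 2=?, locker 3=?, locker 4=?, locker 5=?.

locker 1=white, locker 2=grey, locker 3=teal, locker 4=orange, locker 5=blue

locker 1 must be white (only option left). Eliminate white elsewhere: locker 2.
locker 2's domain is down to {grey}, so locker 2 = grey. So locker 5 can't be grey.
locker 3's domain is down to {teal}, so locker 3 = teal. So locker 5 can't be teal.
locker 5 must be blue (only option left). Eliminate blue elsewhere: locker 4.
locker 4's domain is down to {orange}, so locker 4 = orange.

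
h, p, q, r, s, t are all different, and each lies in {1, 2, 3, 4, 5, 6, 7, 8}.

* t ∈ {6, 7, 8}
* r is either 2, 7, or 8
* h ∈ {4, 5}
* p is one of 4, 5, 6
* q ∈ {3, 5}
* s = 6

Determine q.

s's domain is down to {6}, so s = 6. Remove 6 from p, t.
The 2 variables h and p are confined to {4, 5}, which locks those values in; drop them from q.
So q = 3.

3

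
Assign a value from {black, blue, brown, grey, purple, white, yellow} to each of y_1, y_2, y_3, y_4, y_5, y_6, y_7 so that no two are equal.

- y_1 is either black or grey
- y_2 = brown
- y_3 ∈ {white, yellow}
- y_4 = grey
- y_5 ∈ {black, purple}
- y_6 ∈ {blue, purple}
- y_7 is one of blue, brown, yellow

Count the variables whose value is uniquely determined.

7

y_2 must be brown (only option left). Remove brown from y_7.
y_4 has just one choice, so y_4 = grey. So y_1 can't be grey.
y_1 has just one choice, so y_1 = black. So y_5 can't be black.
That leaves y_5 = purple. Strike purple from y_6.
y_6 has just one choice, so y_6 = blue. Remove blue from y_7.
That leaves y_7 = yellow. Eliminate yellow elsewhere: y_3.
y_3 has just one choice, so y_3 = white.
Every variable is fixed: y_1=black, y_2=brown, y_3=white, y_4=grey, y_5=purple, y_6=blue, y_7=yellow. That makes 7.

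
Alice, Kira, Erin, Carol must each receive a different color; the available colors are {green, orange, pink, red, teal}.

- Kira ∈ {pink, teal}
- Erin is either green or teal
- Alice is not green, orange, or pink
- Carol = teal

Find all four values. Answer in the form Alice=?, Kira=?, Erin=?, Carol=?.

Carol's domain is down to {teal}, so Carol = teal. So Alice, Kira, Erin can't be teal.
Alice must be red (only option left).
Kira has just one choice, so Kira = pink.
Erin must be green (only option left).

Alice=red, Kira=pink, Erin=green, Carol=teal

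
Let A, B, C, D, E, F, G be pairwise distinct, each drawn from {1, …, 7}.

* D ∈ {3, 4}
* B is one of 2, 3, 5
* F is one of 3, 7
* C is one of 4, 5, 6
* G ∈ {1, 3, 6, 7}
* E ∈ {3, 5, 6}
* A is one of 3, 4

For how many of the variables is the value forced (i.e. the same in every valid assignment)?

Among the 7 variables, 1 fits only G (and all 7 values in {1, 2, 3, 4, 5, 6, 7} must be used), so G = 1.
The 6 still-open variables together cover exactly {2, 3, 4, 5, 6, 7} — 6 values for 6 variables — and 2 appears only in B's list, so B = 2.
The 5 still-open variables draw from only 5 values {3, 4, 5, 6, 7}, so each is used; only F can be 7, hence F = 7.
The 2 variables A and D are confined to {3, 4}, which locks those values in; drop them from C, E.
Determined: B=2, F=7, G=1. The other variables each still have more than one consistent value. That makes 3.

3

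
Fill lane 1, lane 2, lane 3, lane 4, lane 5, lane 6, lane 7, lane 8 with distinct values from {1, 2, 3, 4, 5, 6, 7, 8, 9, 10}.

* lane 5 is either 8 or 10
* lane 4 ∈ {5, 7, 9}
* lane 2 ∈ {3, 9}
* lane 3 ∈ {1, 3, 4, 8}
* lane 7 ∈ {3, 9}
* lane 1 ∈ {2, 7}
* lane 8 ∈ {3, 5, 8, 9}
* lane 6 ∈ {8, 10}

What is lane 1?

2

The 2 variables lane 2 and lane 7 are confined to {3, 9}, which locks those values in; drop them from lane 3, lane 4, lane 8.
The 2 variables lane 5 and lane 6 are confined to {8, 10}, which locks those values in; drop them from lane 3, lane 8.
That leaves lane 8 = 5. Remove 5 from lane 4.
lane 4's domain is down to {7}, so lane 4 = 7. Eliminate 7 elsewhere: lane 1.
So lane 1 = 2.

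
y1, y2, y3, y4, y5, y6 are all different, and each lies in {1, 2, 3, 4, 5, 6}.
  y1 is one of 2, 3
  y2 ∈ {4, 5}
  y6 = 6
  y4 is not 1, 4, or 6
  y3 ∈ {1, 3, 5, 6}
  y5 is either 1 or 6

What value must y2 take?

y6 must be 6 (only option left). Remove 6 from y3, y5.
y5's domain is down to {1}, so y5 = 1. So y3 can't be 1.
Among the 4 still-open variables, 4 fits only y2 (and all 4 values in {2, 3, 4, 5} must be used), so y2 = 4.

4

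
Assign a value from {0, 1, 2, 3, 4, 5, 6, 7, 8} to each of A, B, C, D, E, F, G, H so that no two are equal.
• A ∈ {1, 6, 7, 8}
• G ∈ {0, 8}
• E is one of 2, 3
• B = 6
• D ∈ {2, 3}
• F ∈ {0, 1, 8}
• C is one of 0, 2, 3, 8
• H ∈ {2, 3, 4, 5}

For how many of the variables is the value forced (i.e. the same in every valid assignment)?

B has just one choice, so B = 6. Eliminate 6 elsewhere: A.
D and E between them cover only {2, 3} — a naked pair. Remove those values from C, H.
C and G between them cover only {0, 8} — a naked pair. Remove those values from A, F.
F must be 1 (only option left). So A can't be 1.
A has just one choice, so A = 7.
Determined: A=7, B=6, F=1. The other variables each still have more than one consistent value. That makes 3.

3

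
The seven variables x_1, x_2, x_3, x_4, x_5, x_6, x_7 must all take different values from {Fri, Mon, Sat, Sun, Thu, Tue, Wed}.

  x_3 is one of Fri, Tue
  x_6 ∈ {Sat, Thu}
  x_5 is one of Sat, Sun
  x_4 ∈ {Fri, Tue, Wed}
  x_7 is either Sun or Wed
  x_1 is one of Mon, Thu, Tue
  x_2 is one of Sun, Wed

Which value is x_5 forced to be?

Sat

The 7 variables together cover exactly {Fri, Mon, Sat, Sun, Thu, Tue, Wed} — 7 values for 7 variables — and Mon appears only in x_1's list, so x_1 = Mon.
The 6 still-open variables together cover exactly {Fri, Sat, Sun, Thu, Tue, Wed} — 6 values for 6 variables — and Thu appears only in x_6's list, so x_6 = Thu.
The 5 still-open variables together cover exactly {Fri, Sat, Sun, Tue, Wed} — 5 values for 5 variables — and Sat appears only in x_5's list, so x_5 = Sat.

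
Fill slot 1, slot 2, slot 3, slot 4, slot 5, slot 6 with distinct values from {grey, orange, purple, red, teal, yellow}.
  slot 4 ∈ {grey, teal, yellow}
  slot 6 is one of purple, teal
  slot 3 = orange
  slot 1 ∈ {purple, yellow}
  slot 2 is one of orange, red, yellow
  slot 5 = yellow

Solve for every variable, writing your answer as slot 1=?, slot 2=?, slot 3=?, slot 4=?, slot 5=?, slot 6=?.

slot 1=purple, slot 2=red, slot 3=orange, slot 4=grey, slot 5=yellow, slot 6=teal

slot 3 has just one choice, so slot 3 = orange. Strike orange from slot 2.
slot 5 must be yellow (only option left). Eliminate yellow elsewhere: slot 1, slot 2, slot 4.
That leaves slot 1 = purple. Remove purple from slot 6.
That leaves slot 2 = red.
slot 6's domain is down to {teal}, so slot 6 = teal. Remove teal from slot 4.
slot 4 must be grey (only option left).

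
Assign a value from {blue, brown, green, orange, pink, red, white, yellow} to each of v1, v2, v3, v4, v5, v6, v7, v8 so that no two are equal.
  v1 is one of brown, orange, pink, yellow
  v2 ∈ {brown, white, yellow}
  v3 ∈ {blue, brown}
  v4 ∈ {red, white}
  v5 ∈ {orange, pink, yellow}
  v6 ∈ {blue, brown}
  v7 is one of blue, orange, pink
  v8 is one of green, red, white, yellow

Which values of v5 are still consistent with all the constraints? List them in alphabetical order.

Among the 8 variables, green fits only v8 (and all 8 values in {blue, brown, green, orange, pink, red, white, yellow} must be used), so v8 = green.
Among the 7 still-open variables, red fits only v4 (and all 7 values in {blue, brown, orange, pink, red, white, yellow} must be used), so v4 = red.
Among the 6 still-open variables, white fits only v2 (and all 6 values in {blue, brown, orange, pink, white, yellow} must be used), so v2 = white.
v3 and v6 between them cover only {blue, brown} — a naked pair. Remove those values from v1, v7.
No further eliminations apply; v5 can still be any of orange, pink, yellow.

orange, pink, yellow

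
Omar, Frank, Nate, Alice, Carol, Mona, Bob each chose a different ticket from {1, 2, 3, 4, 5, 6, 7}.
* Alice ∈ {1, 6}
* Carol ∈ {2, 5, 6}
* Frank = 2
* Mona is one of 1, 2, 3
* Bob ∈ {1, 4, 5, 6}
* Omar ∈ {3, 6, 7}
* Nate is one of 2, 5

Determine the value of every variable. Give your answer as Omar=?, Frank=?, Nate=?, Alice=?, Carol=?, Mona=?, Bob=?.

Frank's domain is down to {2}, so Frank = 2. Strike 2 from Nate, Carol, Mona.
That leaves Nate = 5. Eliminate 5 elsewhere: Carol, Bob.
That leaves Carol = 6. So Omar, Alice, Bob can't be 6.
Alice must be 1 (only option left). Strike 1 from Mona, Bob.
That leaves Mona = 3. Strike 3 from Omar.
Bob has just one choice, so Bob = 4.
That leaves Omar = 7.

Omar=7, Frank=2, Nate=5, Alice=1, Carol=6, Mona=3, Bob=4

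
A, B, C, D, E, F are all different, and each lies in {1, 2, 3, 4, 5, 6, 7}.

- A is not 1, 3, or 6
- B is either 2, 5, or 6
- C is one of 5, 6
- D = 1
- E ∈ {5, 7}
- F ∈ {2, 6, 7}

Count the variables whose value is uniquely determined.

D has just one choice, so D = 1.
The 5 still-open variables together cover exactly {2, 4, 5, 6, 7} — 5 values for 5 variables — and 4 appears only in A's list, so A = 4.
Determined: A=4, D=1. The other variables each still have more than one consistent value. That makes 2.

2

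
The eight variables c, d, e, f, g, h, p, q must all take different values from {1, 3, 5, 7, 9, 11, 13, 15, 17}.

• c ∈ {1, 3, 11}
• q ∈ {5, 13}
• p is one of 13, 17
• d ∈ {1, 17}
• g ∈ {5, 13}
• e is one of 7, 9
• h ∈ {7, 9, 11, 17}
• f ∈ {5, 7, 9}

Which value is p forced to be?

The 8 variables draw from only 8 values {1, 3, 5, 7, 9, 11, 13, 17}, so each is used; only c can be 3, hence c = 3.
Among the 7 still-open variables, 1 fits only d (and all 7 values in {1, 5, 7, 9, 11, 13, 17} must be used), so d = 1.
The 6 still-open variables together cover exactly {5, 7, 9, 11, 13, 17} — 6 values for 6 variables — and 11 appears only in h's list, so h = 11.
The 5 still-open variables draw from only 5 values {5, 7, 9, 13, 17}, so each is used; only p can be 17, hence p = 17.

17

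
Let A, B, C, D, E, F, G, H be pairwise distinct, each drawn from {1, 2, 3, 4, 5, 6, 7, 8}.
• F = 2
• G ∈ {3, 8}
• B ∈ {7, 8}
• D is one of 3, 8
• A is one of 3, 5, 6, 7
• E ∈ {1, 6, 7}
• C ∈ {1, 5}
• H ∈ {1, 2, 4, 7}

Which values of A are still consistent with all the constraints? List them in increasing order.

F has just one choice, so F = 2. Strike 2 from H.
Among the 7 still-open variables, 4 fits only H (and all 7 values in {1, 3, 4, 5, 6, 7, 8} must be used), so H = 4.
The 2 variables D and G are confined to {3, 8}, which locks those values in; drop them from A, B.
B's domain is down to {7}, so B = 7. Strike 7 from A, E.
No further eliminations apply; A can still be any of 5, 6.

5, 6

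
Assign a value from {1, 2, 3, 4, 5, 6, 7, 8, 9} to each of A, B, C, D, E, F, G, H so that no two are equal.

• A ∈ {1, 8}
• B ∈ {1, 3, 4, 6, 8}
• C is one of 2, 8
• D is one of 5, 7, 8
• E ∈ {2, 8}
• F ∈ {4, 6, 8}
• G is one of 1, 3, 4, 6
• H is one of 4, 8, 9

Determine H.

9

The 2 variables C and E are confined to {2, 8}, which locks those values in; drop them from A, B, D, F, H.
That leaves A = 1. Eliminate 1 elsewhere: B, G.
B, F, G share exactly the 3 values {3, 4, 6}; by pigeonhole those values go to them, so strike 3, 4, 6 from H.
So H = 9.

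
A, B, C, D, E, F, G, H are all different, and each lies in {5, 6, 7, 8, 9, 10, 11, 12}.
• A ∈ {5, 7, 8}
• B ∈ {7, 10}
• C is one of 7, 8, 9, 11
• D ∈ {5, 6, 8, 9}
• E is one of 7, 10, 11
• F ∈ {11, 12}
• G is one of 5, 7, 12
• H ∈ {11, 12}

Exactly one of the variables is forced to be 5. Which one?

G

The 8 variables together cover exactly {5, 6, 7, 8, 9, 10, 11, 12} — 8 values for 8 variables — and 6 appears only in D's list, so D = 6.
The 7 still-open variables together cover exactly {5, 7, 8, 9, 10, 11, 12} — 7 values for 7 variables — and 9 appears only in C's list, so C = 9.
The 6 still-open variables draw from only 6 values {5, 7, 8, 10, 11, 12}, so each is used; only A can be 8, hence A = 8.
The 5 still-open variables together cover exactly {5, 7, 10, 11, 12} — 5 values for 5 variables — and 5 appears only in G's list, so G = 5.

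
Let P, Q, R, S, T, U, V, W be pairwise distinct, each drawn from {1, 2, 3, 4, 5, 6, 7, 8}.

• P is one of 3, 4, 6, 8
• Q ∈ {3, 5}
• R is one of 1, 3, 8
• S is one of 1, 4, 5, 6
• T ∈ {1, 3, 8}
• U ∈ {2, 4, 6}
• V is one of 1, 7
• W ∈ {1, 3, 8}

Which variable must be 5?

The 8 variables draw from only 8 values {1, 2, 3, 4, 5, 6, 7, 8}, so each is used; only U can be 2, hence U = 2.
Among the 7 still-open variables, 7 fits only V (and all 7 values in {1, 3, 4, 5, 6, 7, 8} must be used), so V = 7.
R, T, W between them cover only {1, 3, 8} — a naked triple. Remove those values from P, Q, S.
So 5 goes to Q.

Q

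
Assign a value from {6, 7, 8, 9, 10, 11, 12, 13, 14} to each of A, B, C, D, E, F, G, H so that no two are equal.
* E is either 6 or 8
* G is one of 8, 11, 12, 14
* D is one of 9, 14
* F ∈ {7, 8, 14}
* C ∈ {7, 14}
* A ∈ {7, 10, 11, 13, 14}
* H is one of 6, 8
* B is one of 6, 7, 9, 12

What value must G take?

11

E and H between them cover only {6, 8} — a naked pair. Remove those values from B, F, G.
The 2 variables C and F are confined to {7, 14}, which locks those values in; drop them from A, B, D, G.
That leaves D = 9. Eliminate 9 elsewhere: B.
B has just one choice, so B = 12. Strike 12 from G.
So G = 11.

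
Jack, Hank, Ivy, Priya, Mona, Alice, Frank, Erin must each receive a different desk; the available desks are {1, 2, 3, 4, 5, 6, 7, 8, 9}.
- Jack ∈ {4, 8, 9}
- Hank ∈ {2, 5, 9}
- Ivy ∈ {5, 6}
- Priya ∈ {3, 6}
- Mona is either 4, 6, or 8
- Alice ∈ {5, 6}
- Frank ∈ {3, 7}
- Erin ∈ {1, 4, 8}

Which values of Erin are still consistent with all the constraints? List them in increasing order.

1, 4, 8

The 2 variables Ivy and Alice are confined to {5, 6}, which locks those values in; drop them from Hank, Priya, Mona.
Priya's domain is down to {3}, so Priya = 3. Strike 3 from Frank.
That leaves Frank = 7.
No further eliminations apply; Erin can still be any of 1, 4, 8.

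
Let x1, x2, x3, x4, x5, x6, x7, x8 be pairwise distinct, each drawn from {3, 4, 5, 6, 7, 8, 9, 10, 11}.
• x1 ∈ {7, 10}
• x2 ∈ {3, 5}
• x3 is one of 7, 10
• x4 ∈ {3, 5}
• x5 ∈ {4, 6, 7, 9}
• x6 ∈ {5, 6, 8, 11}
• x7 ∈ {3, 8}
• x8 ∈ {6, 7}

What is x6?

11

x1 and x3 share exactly the 2 values {7, 10}; by pigeonhole those values go to them, so strike 7, 10 from x5, x8.
x8 has just one choice, so x8 = 6. Remove 6 from x5, x6.
x2 and x4 between them cover only {3, 5} — a naked pair. Remove those values from x6, x7.
x7's domain is down to {8}, so x7 = 8. So x6 can't be 8.
So x6 = 11.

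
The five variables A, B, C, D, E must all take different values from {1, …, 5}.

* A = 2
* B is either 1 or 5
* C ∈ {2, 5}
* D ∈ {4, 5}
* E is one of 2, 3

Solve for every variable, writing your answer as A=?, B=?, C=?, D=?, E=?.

A's domain is down to {2}, so A = 2. Remove 2 from C, E.
C must be 5 (only option left). Eliminate 5 elsewhere: B, D.
D must be 4 (only option left).
E's domain is down to {3}, so E = 3.
That leaves B = 1.

A=2, B=1, C=5, D=4, E=3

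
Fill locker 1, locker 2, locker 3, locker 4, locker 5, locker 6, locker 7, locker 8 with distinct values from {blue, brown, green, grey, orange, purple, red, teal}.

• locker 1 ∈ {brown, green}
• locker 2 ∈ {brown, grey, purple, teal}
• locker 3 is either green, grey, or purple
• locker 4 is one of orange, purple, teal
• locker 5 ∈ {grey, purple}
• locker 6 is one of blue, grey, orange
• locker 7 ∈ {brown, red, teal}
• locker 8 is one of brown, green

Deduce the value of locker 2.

teal

Among the 8 variables, blue fits only locker 6 (and all 8 values in {blue, brown, green, grey, orange, purple, red, teal} must be used), so locker 6 = blue.
Among the 7 still-open variables, orange fits only locker 4 (and all 7 values in {brown, green, grey, orange, purple, red, teal} must be used), so locker 4 = orange.
Among the 6 still-open variables, red fits only locker 7 (and all 6 values in {brown, green, grey, purple, red, teal} must be used), so locker 7 = red.
Among the 5 still-open variables, teal fits only locker 2 (and all 5 values in {brown, green, grey, purple, teal} must be used), so locker 2 = teal.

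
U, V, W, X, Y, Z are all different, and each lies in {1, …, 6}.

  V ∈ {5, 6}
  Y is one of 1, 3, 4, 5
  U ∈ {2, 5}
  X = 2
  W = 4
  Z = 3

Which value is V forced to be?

6

W has just one choice, so W = 4. Eliminate 4 elsewhere: Y.
X must be 2 (only option left). Strike 2 from U.
That leaves Z = 3. Strike 3 from Y.
U must be 5 (only option left). Eliminate 5 elsewhere: V, Y.
So V = 6.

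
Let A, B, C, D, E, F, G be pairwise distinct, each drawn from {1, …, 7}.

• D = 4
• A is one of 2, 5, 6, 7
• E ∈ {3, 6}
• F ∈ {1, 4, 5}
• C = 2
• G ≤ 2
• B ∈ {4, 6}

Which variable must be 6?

C has just one choice, so C = 2. Eliminate 2 elsewhere: A, G.
D has just one choice, so D = 4. So B, F can't be 4.
So 6 goes to B.

B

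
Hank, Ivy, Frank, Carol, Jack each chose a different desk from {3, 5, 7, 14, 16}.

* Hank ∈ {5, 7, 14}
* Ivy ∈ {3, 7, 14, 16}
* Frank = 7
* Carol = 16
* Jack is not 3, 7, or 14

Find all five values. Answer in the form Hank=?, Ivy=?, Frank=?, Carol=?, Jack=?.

Hank=14, Ivy=3, Frank=7, Carol=16, Jack=5

Frank has just one choice, so Frank = 7. So Hank, Ivy can't be 7.
Carol's domain is down to {16}, so Carol = 16. Remove 16 from Ivy, Jack.
Jack has just one choice, so Jack = 5. So Hank can't be 5.
That leaves Hank = 14. Eliminate 14 elsewhere: Ivy.
Ivy has just one choice, so Ivy = 3.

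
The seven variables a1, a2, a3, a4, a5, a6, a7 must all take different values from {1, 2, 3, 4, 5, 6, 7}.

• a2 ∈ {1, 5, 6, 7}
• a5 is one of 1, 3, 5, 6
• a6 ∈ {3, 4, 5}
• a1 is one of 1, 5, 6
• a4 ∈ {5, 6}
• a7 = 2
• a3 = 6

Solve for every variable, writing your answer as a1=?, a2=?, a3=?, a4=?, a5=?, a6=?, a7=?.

a3 has just one choice, so a3 = 6. Remove 6 from a1, a2, a4, a5.
a4 must be 5 (only option left). Eliminate 5 elsewhere: a1, a2, a5, a6.
a7's domain is down to {2}, so a7 = 2.
a1's domain is down to {1}, so a1 = 1. Eliminate 1 elsewhere: a2, a5.
a2 has just one choice, so a2 = 7.
a5 must be 3 (only option left). Strike 3 from a6.
a6 has just one choice, so a6 = 4.

a1=1, a2=7, a3=6, a4=5, a5=3, a6=4, a7=2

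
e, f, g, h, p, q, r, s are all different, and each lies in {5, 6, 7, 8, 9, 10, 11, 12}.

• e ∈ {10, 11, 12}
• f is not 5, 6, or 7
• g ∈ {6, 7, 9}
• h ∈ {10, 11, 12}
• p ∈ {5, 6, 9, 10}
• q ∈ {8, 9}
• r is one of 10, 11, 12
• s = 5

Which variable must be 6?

p

s must be 5 (only option left). So p can't be 5.
Among the 7 still-open variables, 7 fits only g (and all 7 values in {6, 7, 8, 9, 10, 11, 12} must be used), so g = 7.
Among the 6 still-open variables, 6 fits only p (and all 6 values in {6, 8, 9, 10, 11, 12} must be used), so p = 6.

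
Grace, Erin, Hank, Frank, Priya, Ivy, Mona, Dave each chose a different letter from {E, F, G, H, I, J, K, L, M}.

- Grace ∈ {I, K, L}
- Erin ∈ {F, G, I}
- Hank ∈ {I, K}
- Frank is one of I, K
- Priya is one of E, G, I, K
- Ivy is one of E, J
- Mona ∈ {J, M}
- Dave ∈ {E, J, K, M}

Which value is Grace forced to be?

The 8 variables draw from only 8 values {E, F, G, I, J, K, L, M}, so each is used; only Erin can be F, hence Erin = F.
Among the 7 still-open variables, G fits only Priya (and all 7 values in {E, G, I, J, K, L, M} must be used), so Priya = G.
Among the 6 still-open variables, L fits only Grace (and all 6 values in {E, I, J, K, L, M} must be used), so Grace = L.

L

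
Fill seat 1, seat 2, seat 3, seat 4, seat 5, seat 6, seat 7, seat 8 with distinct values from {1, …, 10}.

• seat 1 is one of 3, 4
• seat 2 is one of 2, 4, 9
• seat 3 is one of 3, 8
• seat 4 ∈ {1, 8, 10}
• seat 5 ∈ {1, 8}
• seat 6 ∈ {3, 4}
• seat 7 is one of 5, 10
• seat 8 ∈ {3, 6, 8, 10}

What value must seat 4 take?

10

seat 1 and seat 6 share exactly the 2 values {3, 4}; by pigeonhole those values go to them, so strike 3, 4 from seat 2, seat 3, seat 8.
seat 3 must be 8 (only option left). Remove 8 from seat 4, seat 5, seat 8.
seat 5 has just one choice, so seat 5 = 1. So seat 4 can't be 1.
So seat 4 = 10.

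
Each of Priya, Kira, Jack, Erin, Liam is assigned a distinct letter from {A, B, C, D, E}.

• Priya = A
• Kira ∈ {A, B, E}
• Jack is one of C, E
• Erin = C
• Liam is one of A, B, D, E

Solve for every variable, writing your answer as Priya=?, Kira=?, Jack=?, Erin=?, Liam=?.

Priya has just one choice, so Priya = A. Remove A from Kira, Liam.
Erin has just one choice, so Erin = C. Remove C from Jack.
That leaves Jack = E. Remove E from Kira, Liam.
Kira has just one choice, so Kira = B. So Liam can't be B.
Liam's domain is down to {D}, so Liam = D.

Priya=A, Kira=B, Jack=E, Erin=C, Liam=D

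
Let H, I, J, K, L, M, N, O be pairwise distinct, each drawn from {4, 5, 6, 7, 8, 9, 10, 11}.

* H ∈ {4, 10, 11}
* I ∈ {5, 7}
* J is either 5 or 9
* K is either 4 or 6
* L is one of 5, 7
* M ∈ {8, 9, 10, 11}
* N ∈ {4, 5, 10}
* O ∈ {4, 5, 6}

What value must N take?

Among the 8 variables, 8 fits only M (and all 8 values in {4, 5, 6, 7, 8, 9, 10, 11} must be used), so M = 8.
Among the 7 still-open variables, 9 fits only J (and all 7 values in {4, 5, 6, 7, 9, 10, 11} must be used), so J = 9.
The 6 still-open variables together cover exactly {4, 5, 6, 7, 10, 11} — 6 values for 6 variables — and 11 appears only in H's list, so H = 11.
Among the 5 still-open variables, 10 fits only N (and all 5 values in {4, 5, 6, 7, 10} must be used), so N = 10.

10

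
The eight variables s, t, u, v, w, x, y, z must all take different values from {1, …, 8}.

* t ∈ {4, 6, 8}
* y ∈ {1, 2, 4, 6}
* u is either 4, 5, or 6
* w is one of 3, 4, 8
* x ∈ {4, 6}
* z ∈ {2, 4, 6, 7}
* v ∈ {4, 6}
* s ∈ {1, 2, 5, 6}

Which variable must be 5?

u

The 8 variables draw from only 8 values {1, 2, 3, 4, 5, 6, 7, 8}, so each is used; only w can be 3, hence w = 3.
The 7 still-open variables draw from only 7 values {1, 2, 4, 5, 6, 7, 8}, so each is used; only z can be 7, hence z = 7.
The 6 still-open variables draw from only 6 values {1, 2, 4, 5, 6, 8}, so each is used; only t can be 8, hence t = 8.
v and x between them cover only {4, 6} — a naked pair. Remove those values from s, u, y.
So 5 goes to u.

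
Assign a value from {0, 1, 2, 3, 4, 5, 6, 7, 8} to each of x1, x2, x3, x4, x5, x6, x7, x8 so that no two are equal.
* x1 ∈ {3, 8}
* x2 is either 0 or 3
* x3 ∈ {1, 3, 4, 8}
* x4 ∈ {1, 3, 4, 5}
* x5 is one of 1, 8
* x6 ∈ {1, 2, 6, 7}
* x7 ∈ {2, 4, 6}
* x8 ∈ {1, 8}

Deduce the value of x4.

5

x5 and x8 between them cover only {1, 8} — a naked pair. Remove those values from x1, x3, x4, x6.
x1 has just one choice, so x1 = 3. So x2, x3, x4 can't be 3.
x2's domain is down to {0}, so x2 = 0.
That leaves x3 = 4. So x4, x7 can't be 4.
So x4 = 5.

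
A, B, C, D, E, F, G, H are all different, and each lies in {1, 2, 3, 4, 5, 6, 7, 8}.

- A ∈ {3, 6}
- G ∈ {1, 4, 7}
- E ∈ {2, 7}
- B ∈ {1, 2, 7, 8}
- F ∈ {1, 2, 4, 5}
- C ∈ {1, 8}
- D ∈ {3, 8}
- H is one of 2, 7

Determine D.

3

Among the 8 variables, 5 fits only F (and all 8 values in {1, 2, 3, 4, 5, 6, 7, 8} must be used), so F = 5.
The 7 still-open variables draw from only 7 values {1, 2, 3, 4, 6, 7, 8}, so each is used; only G can be 4, hence G = 4.
The 6 still-open variables draw from only 6 values {1, 2, 3, 6, 7, 8}, so each is used; only A can be 6, hence A = 6.
Among the 5 still-open variables, 3 fits only D (and all 5 values in {1, 2, 3, 7, 8} must be used), so D = 3.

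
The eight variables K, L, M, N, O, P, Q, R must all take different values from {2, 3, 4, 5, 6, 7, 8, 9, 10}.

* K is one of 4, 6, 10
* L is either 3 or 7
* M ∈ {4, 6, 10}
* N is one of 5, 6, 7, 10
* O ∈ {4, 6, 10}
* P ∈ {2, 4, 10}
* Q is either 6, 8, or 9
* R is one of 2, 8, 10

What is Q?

9

The 3 variables K, M, O are confined to {4, 6, 10}, which locks those values in; drop them from N, P, Q, R.
That leaves P = 2. Remove 2 from R.
That leaves R = 8. Eliminate 8 elsewhere: Q.
So Q = 9.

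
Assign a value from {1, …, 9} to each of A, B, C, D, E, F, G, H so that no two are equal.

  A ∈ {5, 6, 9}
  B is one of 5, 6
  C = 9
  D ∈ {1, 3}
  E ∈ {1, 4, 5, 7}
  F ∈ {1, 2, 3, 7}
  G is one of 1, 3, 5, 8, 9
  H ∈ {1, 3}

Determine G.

8

C's domain is down to {9}, so C = 9. Strike 9 from A, G.
A and B between them cover only {5, 6} — a naked pair. Remove those values from E, G.
D and H share exactly the 2 values {1, 3}; by pigeonhole those values go to them, so strike 1, 3 from E, F, G.
So G = 8.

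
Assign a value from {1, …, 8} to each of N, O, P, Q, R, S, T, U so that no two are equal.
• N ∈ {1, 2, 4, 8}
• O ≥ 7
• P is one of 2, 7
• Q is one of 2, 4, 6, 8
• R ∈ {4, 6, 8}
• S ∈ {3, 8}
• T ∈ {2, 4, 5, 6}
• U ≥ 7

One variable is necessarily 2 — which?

The 8 variables draw from only 8 values {1, 2, 3, 4, 5, 6, 7, 8}, so each is used; only N can be 1, hence N = 1.
Among the 7 still-open variables, 3 fits only S (and all 7 values in {2, 3, 4, 5, 6, 7, 8} must be used), so S = 3.
The 6 still-open variables draw from only 6 values {2, 4, 5, 6, 7, 8}, so each is used; only T can be 5, hence T = 5.
O and U between them cover only {7, 8} — a naked pair. Remove those values from P, Q, R.
So 2 goes to P.

P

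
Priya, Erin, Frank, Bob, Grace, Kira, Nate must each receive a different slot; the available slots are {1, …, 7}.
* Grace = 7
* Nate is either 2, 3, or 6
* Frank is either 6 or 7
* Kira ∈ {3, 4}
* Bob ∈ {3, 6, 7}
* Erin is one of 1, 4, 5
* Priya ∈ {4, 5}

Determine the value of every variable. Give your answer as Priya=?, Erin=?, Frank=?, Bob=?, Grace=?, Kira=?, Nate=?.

Grace's domain is down to {7}, so Grace = 7. Eliminate 7 elsewhere: Frank, Bob.
Frank has just one choice, so Frank = 6. Strike 6 from Bob, Nate.
Bob has just one choice, so Bob = 3. So Kira, Nate can't be 3.
That leaves Kira = 4. Remove 4 from Priya, Erin.
Nate's domain is down to {2}, so Nate = 2.
Priya must be 5 (only option left). Remove 5 from Erin.
That leaves Erin = 1.

Priya=5, Erin=1, Frank=6, Bob=3, Grace=7, Kira=4, Nate=2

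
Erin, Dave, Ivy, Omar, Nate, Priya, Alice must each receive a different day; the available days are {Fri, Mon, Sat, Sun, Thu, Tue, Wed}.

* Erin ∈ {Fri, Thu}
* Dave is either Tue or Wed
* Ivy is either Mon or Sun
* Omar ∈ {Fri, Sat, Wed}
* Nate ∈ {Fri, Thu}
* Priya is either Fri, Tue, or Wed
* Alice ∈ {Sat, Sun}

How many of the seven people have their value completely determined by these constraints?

3

The 7 variables together cover exactly {Fri, Mon, Sat, Sun, Thu, Tue, Wed} — 7 values for 7 variables — and Mon appears only in Ivy's list, so Ivy = Mon.
The 6 still-open variables together cover exactly {Fri, Sat, Sun, Thu, Tue, Wed} — 6 values for 6 variables — and Sun appears only in Alice's list, so Alice = Sun.
The 5 still-open variables draw from only 5 values {Fri, Sat, Thu, Tue, Wed}, so each is used; only Omar can be Sat, hence Omar = Sat.
Erin and Nate share exactly the 2 values {Fri, Thu}; by pigeonhole those values go to them, so strike Fri, Thu from Priya.
Determined: Ivy=Mon, Omar=Sat, Alice=Sun. The other people each still have more than one consistent value. That makes 3.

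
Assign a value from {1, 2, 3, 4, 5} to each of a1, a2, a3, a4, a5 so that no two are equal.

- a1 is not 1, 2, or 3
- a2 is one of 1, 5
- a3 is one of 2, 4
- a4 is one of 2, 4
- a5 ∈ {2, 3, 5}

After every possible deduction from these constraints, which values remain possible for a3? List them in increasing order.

2, 4

The 5 variables draw from only 5 values {1, 2, 3, 4, 5}, so each is used; only a2 can be 1, hence a2 = 1.
The 4 still-open variables together cover exactly {2, 3, 4, 5} — 4 values for 4 variables — and 3 appears only in a5's list, so a5 = 3.
Among the 3 still-open variables, 5 fits only a1 (and all 3 values in {2, 4, 5} must be used), so a1 = 5.
No further eliminations apply; a3 can still be any of 2, 4.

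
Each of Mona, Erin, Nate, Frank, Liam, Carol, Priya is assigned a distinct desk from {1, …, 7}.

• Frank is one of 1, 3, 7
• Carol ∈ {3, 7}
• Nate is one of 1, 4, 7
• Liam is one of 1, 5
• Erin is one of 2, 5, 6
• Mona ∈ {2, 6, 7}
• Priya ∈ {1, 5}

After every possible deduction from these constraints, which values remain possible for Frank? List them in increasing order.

3, 7

Among the 7 variables, 4 fits only Nate (and all 7 values in {1, 2, 3, 4, 5, 6, 7} must be used), so Nate = 4.
Liam and Priya between them cover only {1, 5} — a naked pair. Remove those values from Erin, Frank.
Frank and Carol share exactly the 2 values {3, 7}; by pigeonhole those values go to them, so strike 3, 7 from Mona.
No further eliminations apply; Frank can still be any of 3, 7.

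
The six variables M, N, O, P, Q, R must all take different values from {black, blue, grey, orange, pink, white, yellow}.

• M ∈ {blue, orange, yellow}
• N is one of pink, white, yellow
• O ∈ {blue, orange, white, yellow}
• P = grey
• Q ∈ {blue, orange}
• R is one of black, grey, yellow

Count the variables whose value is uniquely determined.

P's domain is down to {grey}, so P = grey. So R can't be grey.
Determined: P=grey. The other variables each still have more than one consistent value. That makes 1.

1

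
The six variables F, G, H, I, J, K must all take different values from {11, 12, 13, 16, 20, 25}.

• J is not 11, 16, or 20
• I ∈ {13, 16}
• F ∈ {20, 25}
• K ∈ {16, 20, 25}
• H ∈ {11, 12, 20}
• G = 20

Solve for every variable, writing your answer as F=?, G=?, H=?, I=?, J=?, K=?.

G must be 20 (only option left). So F, H, K can't be 20.
F has just one choice, so F = 25. Eliminate 25 elsewhere: J, K.
K must be 16 (only option left). So I can't be 16.
That leaves I = 13. Strike 13 from J.
J has just one choice, so J = 12. Strike 12 from H.
H's domain is down to {11}, so H = 11.

F=25, G=20, H=11, I=13, J=12, K=16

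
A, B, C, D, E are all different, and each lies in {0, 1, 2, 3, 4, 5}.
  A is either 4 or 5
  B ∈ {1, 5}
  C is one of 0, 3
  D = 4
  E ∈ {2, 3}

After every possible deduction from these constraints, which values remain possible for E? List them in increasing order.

2, 3

D has just one choice, so D = 4. So A can't be 4.
That leaves A = 5. Remove 5 from B.
B has just one choice, so B = 1.
No further eliminations apply; E can still be any of 2, 3.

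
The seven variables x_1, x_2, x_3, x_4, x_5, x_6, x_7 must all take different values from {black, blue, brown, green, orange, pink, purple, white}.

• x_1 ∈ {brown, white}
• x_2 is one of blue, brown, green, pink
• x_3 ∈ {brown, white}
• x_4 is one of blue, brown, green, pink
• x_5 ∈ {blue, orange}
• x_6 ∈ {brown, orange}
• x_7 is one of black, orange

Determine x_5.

Among the 7 variables, black fits only x_7 (and all 7 values in {black, blue, brown, green, orange, pink, white} must be used), so x_7 = black.
x_1 and x_3 between them cover only {brown, white} — a naked pair. Remove those values from x_2, x_4, x_6.
That leaves x_6 = orange. Strike orange from x_5.
So x_5 = blue.

blue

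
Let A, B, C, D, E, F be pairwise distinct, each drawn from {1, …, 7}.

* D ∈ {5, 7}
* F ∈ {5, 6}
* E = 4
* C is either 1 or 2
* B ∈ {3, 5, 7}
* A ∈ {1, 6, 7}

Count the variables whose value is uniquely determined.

E's domain is down to {4}, so E = 4.
Determined: E=4. The other variables each still have more than one consistent value. That makes 1.

1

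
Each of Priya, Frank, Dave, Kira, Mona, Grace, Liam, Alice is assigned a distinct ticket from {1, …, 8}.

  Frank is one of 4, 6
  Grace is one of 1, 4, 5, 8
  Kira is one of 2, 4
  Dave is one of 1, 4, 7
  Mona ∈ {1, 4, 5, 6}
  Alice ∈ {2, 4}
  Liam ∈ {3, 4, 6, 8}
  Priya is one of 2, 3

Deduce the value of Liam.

Among the 8 variables, 7 fits only Dave (and all 8 values in {1, 2, 3, 4, 5, 6, 7, 8} must be used), so Dave = 7.
Kira and Alice share exactly the 2 values {2, 4}; by pigeonhole those values go to them, so strike 2, 4 from Priya, Frank, Mona, Grace, Liam.
Priya's domain is down to {3}, so Priya = 3. Eliminate 3 elsewhere: Liam.
That leaves Frank = 6. Eliminate 6 elsewhere: Mona, Liam.
So Liam = 8.

8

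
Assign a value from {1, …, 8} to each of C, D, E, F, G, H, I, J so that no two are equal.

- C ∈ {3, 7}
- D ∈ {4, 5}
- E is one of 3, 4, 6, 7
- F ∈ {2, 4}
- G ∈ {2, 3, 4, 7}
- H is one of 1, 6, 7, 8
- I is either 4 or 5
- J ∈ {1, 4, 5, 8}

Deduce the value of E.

6

The 2 variables D and I are confined to {4, 5}, which locks those values in; drop them from E, F, G, J.
F has just one choice, so F = 2. So G can't be 2.
The 2 variables C and G are confined to {3, 7}, which locks those values in; drop them from E, H.
So E = 6.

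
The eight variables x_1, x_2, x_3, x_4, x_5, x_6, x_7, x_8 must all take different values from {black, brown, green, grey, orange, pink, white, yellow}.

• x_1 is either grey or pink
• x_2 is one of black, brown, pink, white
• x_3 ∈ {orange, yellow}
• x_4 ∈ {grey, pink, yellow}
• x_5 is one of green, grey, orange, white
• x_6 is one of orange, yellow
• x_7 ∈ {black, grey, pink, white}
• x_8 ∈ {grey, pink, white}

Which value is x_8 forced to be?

white

Among the 8 variables, brown fits only x_2 (and all 8 values in {black, brown, green, grey, orange, pink, white, yellow} must be used), so x_2 = brown.
Among the 7 still-open variables, black fits only x_7 (and all 7 values in {black, green, grey, orange, pink, white, yellow} must be used), so x_7 = black.
The 6 still-open variables draw from only 6 values {green, grey, orange, pink, white, yellow}, so each is used; only x_5 can be green, hence x_5 = green.
The 5 still-open variables together cover exactly {grey, orange, pink, white, yellow} — 5 values for 5 variables — and white appears only in x_8's list, so x_8 = white.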